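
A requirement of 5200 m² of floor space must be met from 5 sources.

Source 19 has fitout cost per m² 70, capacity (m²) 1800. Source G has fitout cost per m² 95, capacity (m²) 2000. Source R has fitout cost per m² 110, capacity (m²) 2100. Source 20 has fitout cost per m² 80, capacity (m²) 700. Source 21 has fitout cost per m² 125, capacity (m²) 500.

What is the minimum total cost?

449000

Use sources in increasing cost order.
Take 1800 from Source 19 at 70 — need 3400 more.
Source 20 at 80: take all 700 m² — 2700 still needed.
Source G (95): use full 2000 — 700 m² to go.
Take 700 from Source R at 110 to finish.
Source 21: unused.
Cost = 1800×70 + 700×80 + 2000×95 + 700×110 = 449000.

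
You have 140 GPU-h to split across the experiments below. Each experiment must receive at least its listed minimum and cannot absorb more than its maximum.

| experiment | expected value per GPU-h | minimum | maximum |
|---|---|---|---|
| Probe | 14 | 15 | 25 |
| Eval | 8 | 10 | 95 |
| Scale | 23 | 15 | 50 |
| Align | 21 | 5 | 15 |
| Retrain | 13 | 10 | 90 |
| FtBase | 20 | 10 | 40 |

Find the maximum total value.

2685

Meeting every minimum uses 15+10+15+5+10+10 = 65 GPU-h, leaving 75.
Rank by expected value per GPU-h: Scale 23 > Align 21 > FtBase 20 > Probe 14 > Retrain 13 > Eval 8.
Scale: +35 to 50 (cap) — 40 left.
Align takes 10 more to reach its cap of 15 — 30 left.
FtBase: +30 to 40 (cap) — 0 left.
Total = 14×15 + 8×10 + 23×50 + 21×15 + 13×10 + 20×40 = 2685.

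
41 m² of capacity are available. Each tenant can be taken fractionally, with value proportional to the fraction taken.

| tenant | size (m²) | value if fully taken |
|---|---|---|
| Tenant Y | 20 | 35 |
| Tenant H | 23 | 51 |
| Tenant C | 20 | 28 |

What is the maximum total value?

82.5

Rank by value-to-size ratio: Tenant H 51/23≈2.22, Tenant Y 35/20≈1.75, Tenant C 28/20≈1.4.
Tenant H: take in full, 23 m² for value 51 → 18 left.
Fill the last 18 m² with part of Tenant Y: 18/20 of it earns 31.5.
Total value = 82.5.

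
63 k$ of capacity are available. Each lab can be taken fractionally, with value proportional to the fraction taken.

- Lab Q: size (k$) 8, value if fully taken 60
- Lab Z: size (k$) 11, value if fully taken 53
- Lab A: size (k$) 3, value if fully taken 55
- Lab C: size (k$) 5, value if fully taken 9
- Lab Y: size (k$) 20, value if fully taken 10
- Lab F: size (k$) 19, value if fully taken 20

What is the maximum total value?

Sort by value density: Lab A 55/3≈18.3, Lab Q 60/8≈7.5, Lab Z 53/11≈4.82, Lab C 9/5≈1.8, Lab F 20/19≈1.05, Lab Y 10/20≈0.5.
All 3 k$ of Lab A fit (value 55) — 60 remain.
Take all of Lab Q (8 k$, value 60) — 52 k$ left.
Take all of Lab Z (11 k$, value 53) — 41 k$ left.
Lab C: take in full, 5 k$ for value 9 — 36 left.
Take all of Lab F (19 k$, value 20) — 17 k$ left.
Only 17 k$ remain; take 17/20 of Lab Y for value 10×17/20 = 8.5.
Total value = 205.5.

205.5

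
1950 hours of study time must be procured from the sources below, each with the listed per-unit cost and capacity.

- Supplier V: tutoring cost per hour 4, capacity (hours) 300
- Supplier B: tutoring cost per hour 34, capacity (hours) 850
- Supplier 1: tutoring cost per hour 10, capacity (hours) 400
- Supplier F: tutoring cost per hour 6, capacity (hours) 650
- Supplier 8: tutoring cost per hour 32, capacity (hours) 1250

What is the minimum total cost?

Use sources in increasing cost order.
Take 300 from Supplier V at 4 ; need 1650 more.
Supplier F (6): use full 650 ; 1000 hours to go.
Supplier 1 (10): use full 400 ; 600 hours to go.
Take 600 from Supplier 8 at 32 to finish.
Supplier B: unused.
Cost = 300×4 + 650×6 + 400×10 + 600×32 = 28300.

28300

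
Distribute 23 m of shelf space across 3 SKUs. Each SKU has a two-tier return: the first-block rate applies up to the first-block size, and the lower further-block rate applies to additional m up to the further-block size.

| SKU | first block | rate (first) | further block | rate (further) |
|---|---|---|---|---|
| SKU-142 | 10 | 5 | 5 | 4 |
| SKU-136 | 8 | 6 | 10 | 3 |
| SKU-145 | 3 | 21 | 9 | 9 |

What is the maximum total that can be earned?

Treat each block as its own option and order by rate: SKU-145/T1 21 > SKU-145/T2 9 > SKU-136/T1 6 > SKU-142/T1 5 > SKU-142/T2 4 > SKU-136/T2 3.
SKU-145 T1 at 21: fill all 3 → 20 left.
Fill SKU-145 T2 block (9 at 9) → 11 left.
SKU-136 T1 at 6: fill all 8 → 3 left.
SKU-142/T1: +3 of 10 at 5; pool empty.
Total = 21×3 + 9×9 + 6×8 + 5×3 = 207.

207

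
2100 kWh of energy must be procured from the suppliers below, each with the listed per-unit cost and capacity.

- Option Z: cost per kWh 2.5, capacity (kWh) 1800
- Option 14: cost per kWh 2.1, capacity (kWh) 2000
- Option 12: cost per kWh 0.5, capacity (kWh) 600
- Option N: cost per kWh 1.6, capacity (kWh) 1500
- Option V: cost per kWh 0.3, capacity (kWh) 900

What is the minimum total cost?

1530

Use suppliers in increasing cost order.
Take 900 from Option V at 0.3 → need 1200 more.
Take 600 from Option 12 at 0.5 → need 600 more.
Option N (1.6): take the remaining 600 → done.
Option 14, Option Z: unused.
Cost = 900×0.3 + 600×0.5 + 600×1.6 = 1530.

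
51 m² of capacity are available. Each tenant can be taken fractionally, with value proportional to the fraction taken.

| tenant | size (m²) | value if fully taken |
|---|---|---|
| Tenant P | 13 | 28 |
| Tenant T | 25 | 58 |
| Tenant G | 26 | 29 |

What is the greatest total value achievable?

100.5

Sort by value density: Tenant T 58/25≈2.32, Tenant P 28/13≈2.15, Tenant G 29/26≈1.12.
All 25 m² of Tenant T fit (value 58) → 26 remain.
Take all of Tenant P (13 m², value 28) → 13 m² left.
Only 13 m² remain; take 13/26 of Tenant G for value 29×13/26 = 14.5.
Total value = 100.5.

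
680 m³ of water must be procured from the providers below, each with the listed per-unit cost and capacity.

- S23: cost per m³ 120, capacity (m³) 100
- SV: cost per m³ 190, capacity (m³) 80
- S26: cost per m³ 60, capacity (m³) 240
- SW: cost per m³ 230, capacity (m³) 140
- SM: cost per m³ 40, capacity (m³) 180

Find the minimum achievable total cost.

Cheapest first:
SM at 40: take all 180 m³ → 500 still needed.
S26 at 60: take all 240 m³ → 260 still needed.
S23 (120): use full 100 → 160 m³ to go.
SV at 190: take all 80 m³ → 80 still needed.
SW (230): take the remaining 80 → done.
Cost = 180×40 + 240×60 + 100×120 + 80×190 + 80×230 = 67200.

67200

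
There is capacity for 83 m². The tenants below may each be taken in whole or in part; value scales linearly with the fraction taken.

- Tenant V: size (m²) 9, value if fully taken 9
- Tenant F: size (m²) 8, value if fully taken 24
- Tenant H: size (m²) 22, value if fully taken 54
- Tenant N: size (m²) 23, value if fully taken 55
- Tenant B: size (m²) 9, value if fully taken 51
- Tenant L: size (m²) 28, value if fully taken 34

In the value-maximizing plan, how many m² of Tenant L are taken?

21

Sort by value density: Tenant B 51/9≈5.67, Tenant F 24/8≈3, Tenant H 54/22≈2.45, Tenant N 55/23≈2.39, Tenant L 34/28≈1.21, Tenant V 9/9≈1.
Tenant B: take in full, 9 m² for value 51 — 74 left.
Take all of Tenant F (8 m², value 24) — 66 m² left.
Take all of Tenant H (22 m², value 54) — 44 m² left.
All 23 m² of Tenant N fit (value 55) — 21 remain.
Only 21 m² remain; take 21/28 of Tenant L for value 34×21/28 = 25.5.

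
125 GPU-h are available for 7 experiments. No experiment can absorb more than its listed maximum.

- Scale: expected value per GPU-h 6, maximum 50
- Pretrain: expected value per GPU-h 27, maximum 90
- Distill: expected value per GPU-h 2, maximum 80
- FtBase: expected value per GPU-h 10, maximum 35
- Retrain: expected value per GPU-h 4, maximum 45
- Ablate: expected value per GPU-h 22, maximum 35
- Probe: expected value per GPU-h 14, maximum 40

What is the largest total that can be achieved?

Order the experiments by expected value per GPU-h: Pretrain 27 > Ablate 22 > Probe 14 > FtBase 10 > Scale 6 > Retrain 4 > Distill 2.
Give Pretrain 90 to hit its cap of 90 ; 35 left.
Give Ablate 35 to hit its cap of 35 ; 0 left.
Total = 27×90 + 22×35 = 3200.

3200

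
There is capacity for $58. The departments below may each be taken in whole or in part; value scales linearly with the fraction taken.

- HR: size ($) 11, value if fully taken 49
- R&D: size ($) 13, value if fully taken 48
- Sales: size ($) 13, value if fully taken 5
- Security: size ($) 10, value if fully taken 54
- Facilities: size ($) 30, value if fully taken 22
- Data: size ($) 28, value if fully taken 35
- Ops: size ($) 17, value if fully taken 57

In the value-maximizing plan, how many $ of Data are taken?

7

Best value per unit of size first: Security 54/10≈5.4, HR 49/11≈4.45, R&D 48/13≈3.69, Ops 57/17≈3.35, Data 35/28≈1.25, Facilities 22/30≈0.733, Sales 5/13≈0.385.
Security: take in full, 10 $ for value 54 — 48 left.
All 11 $ of HR fit (value 49) — 37 remain.
All 13 $ of R&D fit (value 48) — 24 remain.
All 17 $ of Ops fit (value 57) — 7 remain.
7 $ left: a 7/28 share of Data gives 35×7/28 = 8.75.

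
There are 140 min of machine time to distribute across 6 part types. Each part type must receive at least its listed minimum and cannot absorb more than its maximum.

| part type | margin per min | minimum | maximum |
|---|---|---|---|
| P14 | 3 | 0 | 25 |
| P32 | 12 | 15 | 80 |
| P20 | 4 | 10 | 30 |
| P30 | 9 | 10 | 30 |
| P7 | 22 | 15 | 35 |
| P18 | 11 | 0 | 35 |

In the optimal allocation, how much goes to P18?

5

Meeting every minimum uses 0+15+10+10+15+0 = 50 min, leaving 90.
Order the part types by margin per min: P7 22 > P32 12 > P18 11 > P30 9 > P20 4 > P14 3.
P7: +20 to 35 (cap) ; 70 left.
P32: +65 to 80 (cap) ; 5 left.
P18 has room for 35 more but only 5 remain, so it gets 5.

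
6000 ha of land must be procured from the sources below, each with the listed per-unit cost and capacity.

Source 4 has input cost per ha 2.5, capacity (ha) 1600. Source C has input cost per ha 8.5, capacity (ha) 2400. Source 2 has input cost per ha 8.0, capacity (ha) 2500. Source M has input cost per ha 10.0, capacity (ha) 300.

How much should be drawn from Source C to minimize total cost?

1900

Cheapest first:
Source 4 (2.5): use full 1600 → 4400 ha to go.
Source 2 (8.0): use full 2500 → 1900 ha to go.
Source C at 8.5: take 1900 of its 2400 → requirement met.
Source M: unused.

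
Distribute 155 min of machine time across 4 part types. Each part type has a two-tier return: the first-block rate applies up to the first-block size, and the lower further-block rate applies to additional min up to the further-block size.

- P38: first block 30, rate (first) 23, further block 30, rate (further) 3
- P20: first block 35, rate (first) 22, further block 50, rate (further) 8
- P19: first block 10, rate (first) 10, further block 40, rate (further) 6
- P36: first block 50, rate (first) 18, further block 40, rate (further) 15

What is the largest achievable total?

2960

Treat each block as its own option and order by rate: P38/first 23 > P20/first 22 > P36/first 18 > P36/second 15 > P19/first 10 > P20/second 8 > P19/second 6 > P38/second 3.
P38 first at 23: fill all 30 — 125 left.
P20/first (22): +35 — 90 left.
Fill P36 first block (50 at 18) — 40 left.
P36 second at 15: fill all 40 — 0 left.
Total = 23×30 + 22×35 + 18×50 + 15×40 = 2960.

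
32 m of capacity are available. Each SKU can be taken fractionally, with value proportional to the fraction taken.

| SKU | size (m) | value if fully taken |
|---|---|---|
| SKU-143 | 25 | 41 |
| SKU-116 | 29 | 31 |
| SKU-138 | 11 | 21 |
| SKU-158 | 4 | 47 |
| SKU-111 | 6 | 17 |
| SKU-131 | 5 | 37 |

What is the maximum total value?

131.84

Sort by value density: SKU-158 47/4≈11.8, SKU-131 37/5≈7.4, SKU-111 17/6≈2.83, SKU-138 21/11≈1.91, SKU-143 41/25≈1.64, SKU-116 31/29≈1.07.
Take all of SKU-158 (4 m, value 47) → 28 m left.
All 5 m of SKU-131 fit (value 37) → 23 remain.
Take all of SKU-111 (6 m, value 17) → 17 m left.
All 11 m of SKU-138 fit (value 21) → 6 remain.
6 m left: a 6/25 share of SKU-143 gives 41×6/25 = 9.84.
Total value = 131.84.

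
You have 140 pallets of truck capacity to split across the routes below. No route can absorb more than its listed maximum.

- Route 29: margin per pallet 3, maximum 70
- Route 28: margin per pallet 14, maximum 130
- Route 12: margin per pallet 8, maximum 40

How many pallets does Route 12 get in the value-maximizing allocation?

10

Order the routes by margin per pallet: Route 28 14 > Route 12 8 > Route 29 3.
Route 28 takes 130 to reach its cap of 130 → 10 left.
Route 12 has room for 40 but only 10 remain, so it gets 10.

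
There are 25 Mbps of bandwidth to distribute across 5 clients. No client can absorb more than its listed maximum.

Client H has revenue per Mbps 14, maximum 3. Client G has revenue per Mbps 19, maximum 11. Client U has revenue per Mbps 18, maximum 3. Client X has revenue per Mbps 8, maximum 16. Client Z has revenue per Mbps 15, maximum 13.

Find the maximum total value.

Order the clients by revenue per Mbps: Client G 19 > Client U 18 > Client Z 15 > Client H 14 > Client X 8.
Client G: +11 to 11 (cap) — 14 left.
Client U takes 3 to reach its cap of 3 — 11 left.
Client Z: +11 (room for 13) → 11. Pool exhausted.
Total = 19×11 + 18×3 + 15×11 = 428.

428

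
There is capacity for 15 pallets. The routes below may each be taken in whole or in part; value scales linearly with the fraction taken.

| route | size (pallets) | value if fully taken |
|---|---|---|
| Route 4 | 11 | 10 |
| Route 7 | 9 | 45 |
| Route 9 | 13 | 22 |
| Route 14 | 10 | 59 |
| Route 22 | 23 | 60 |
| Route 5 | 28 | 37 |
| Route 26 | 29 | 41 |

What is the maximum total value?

Sort by value density: Route 14 59/10≈5.9, Route 7 45/9≈5, Route 22 60/23≈2.61, Route 9 22/13≈1.69, Route 26 41/29≈1.41, Route 5 37/28≈1.32, Route 4 10/11≈0.909.
All 10 pallets of Route 14 fit (value 59) ; 5 remain.
5 pallets left: a 5/9 share of Route 7 gives 45×5/9 = 25.
Total value = 84.

84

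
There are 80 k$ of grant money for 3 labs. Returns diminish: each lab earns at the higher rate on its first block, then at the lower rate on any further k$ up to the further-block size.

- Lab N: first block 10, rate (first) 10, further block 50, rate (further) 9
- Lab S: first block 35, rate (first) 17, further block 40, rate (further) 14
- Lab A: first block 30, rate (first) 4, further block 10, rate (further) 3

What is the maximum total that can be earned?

1205

Treat each block as its own option and order by rate: Lab S/tier1 17 > Lab S/tier2 14 > Lab N/tier1 10 > Lab N/tier2 9 > Lab A/tier1 4 > Lab A/tier2 3.
Lab S tier1 at 17: fill all 35 — 45 left.
Fill Lab S tier2 block (40 at 14) — 5 left.
Lab N tier1 at 10: only 5 left, fill 5.
Total = 17×35 + 14×40 + 10×5 = 1205.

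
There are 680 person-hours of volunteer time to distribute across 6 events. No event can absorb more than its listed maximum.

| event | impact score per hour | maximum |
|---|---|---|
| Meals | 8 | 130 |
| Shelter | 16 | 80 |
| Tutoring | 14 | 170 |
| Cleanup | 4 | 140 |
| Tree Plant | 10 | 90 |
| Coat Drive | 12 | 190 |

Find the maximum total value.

7960

Order the events by impact score per hour: Shelter 16 > Tutoring 14 > Coat Drive 12 > Tree Plant 10 > Meals 8 > Cleanup 4.
Give Shelter 80 to hit its cap of 80 — 600 left.
Give Tutoring 170 to hit its cap of 170 — 430 left.
Coat Drive takes 190 to reach its cap of 190 — 240 left.
Tree Plant takes 90 to reach its cap of 90 — 150 left.
Give Meals 130 to hit its cap of 130 — 20 left.
Only 20 left; Cleanup takes them to reach 20.
Total = 8×130 + 16×80 + 14×170 + 4×20 + 10×90 + 12×190 = 7960.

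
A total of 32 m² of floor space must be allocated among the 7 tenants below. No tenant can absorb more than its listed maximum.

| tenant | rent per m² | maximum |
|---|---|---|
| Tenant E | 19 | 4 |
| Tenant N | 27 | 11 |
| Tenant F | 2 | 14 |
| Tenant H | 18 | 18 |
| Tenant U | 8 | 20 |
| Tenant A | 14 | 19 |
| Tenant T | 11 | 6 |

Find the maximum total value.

679

Rank by rent per m²: Tenant N 27 > Tenant E 19 > Tenant H 18 > Tenant A 14 > Tenant T 11 > Tenant U 8 > Tenant F 2.
Tenant N takes 11 to reach its cap of 11 ; 21 left.
Tenant E: +4 to 4 (cap) ; 17 left.
Tenant H has room for 18 but only 17 remain, so it gets 17.
Total = 19×4 + 27×11 + 18×17 = 679.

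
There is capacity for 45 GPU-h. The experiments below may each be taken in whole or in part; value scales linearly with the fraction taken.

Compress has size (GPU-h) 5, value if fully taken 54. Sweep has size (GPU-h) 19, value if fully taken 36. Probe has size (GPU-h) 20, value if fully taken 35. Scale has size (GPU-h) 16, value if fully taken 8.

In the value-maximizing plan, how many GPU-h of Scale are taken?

Best value per unit of size first: Compress 54/5≈10.8, Sweep 36/19≈1.89, Probe 35/20≈1.75, Scale 8/16≈0.5.
All 5 GPU-h of Compress fit (value 54) → 40 remain.
All 19 GPU-h of Sweep fit (value 36) → 21 remain.
Take all of Probe (20 GPU-h, value 35) → 1 GPU-h left.
Only 1 GPU-h remain; take 1/16 of Scale for value 8×1/16 = 0.5.

1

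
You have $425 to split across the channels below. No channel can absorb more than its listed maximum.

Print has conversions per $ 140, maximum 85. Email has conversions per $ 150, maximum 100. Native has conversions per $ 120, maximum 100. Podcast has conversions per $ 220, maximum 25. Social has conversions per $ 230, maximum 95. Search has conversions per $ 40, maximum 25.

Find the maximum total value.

67050

Order the channels by conversions per $: Social 230 > Podcast 220 > Email 150 > Print 140 > Native 120 > Search 40.
Give Social 95 to hit its cap of 95 ; 330 left.
Podcast takes 25 to reach its cap of 25 ; 305 left.
Email: +100 to 100 (cap) ; 205 left.
Print takes 85 to reach its cap of 85 ; 120 left.
Native takes 100 to reach its cap of 100 ; 20 left.
Search has room for 25 but only 20 remain, so it gets 20.
Total = 140×85 + 150×100 + 120×100 + 220×25 + 230×95 + 40×20 = 67050.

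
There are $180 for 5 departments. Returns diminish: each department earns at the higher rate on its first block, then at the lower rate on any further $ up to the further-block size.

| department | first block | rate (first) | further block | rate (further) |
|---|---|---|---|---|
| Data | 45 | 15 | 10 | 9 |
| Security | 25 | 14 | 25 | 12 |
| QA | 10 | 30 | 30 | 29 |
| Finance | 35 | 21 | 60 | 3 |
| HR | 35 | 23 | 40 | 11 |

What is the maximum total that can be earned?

Order all 10 blocks by rate: QA/first 30 > QA/second 29 > HR/first 23 > Finance/first 21 > Data/first 15 > Security/first 14 > Security/second 12 > HR/second 11 > Data/second 9 > Finance/second 3.
Fill QA first block (10 at 30) — 170 left.
Fill QA second block (30 at 29) — 140 left.
HR first at 23: fill all 35 — 105 left.
Finance first at 21: fill all 35 — 70 left.
Data first at 15: fill all 45 — 25 left.
Security first at 14: fill all 25 — 0 left.
Total = 30×10 + 29×30 + 23×35 + 21×35 + 15×45 + 14×25 = 3735.

3735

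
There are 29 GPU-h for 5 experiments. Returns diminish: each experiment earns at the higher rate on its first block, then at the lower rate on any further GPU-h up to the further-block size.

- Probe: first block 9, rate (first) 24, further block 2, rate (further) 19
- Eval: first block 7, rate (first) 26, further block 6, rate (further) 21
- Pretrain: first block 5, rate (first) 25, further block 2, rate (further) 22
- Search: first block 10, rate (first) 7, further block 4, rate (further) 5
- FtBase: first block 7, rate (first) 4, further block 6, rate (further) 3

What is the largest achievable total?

Treat each block as its own option and order by rate: Eval/T1 26 > Pretrain/T1 25 > Probe/T1 24 > Pretrain/T2 22 > Eval/T2 21 > Probe/T2 19 > Search/T1 7 > Search/T2 5 > FtBase/T1 4 > FtBase/T2 3.
Eval T1 at 26: fill all 7 → 22 left.
Pretrain T1 at 25: fill all 5 → 17 left.
Probe/T1 (24): +9 → 8 left.
Pretrain/T2 (22): +2 → 6 left.
Eval/T2 (21): +6 → 0 left.
Total = 26×7 + 25×5 + 24×9 + 22×2 + 21×6 = 693.

693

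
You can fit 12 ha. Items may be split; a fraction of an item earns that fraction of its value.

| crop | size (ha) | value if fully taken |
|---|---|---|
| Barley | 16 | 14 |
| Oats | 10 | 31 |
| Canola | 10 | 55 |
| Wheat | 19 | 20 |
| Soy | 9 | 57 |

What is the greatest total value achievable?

73.5

Rank by value-to-size ratio: Soy 57/9≈6.33, Canola 55/10≈5.5, Oats 31/10≈3.1, Wheat 20/19≈1.05, Barley 14/16≈0.875.
Soy: take in full, 9 ha for value 57 → 3 left.
Only 3 ha remain; take 3/10 of Canola for value 55×3/10 = 16.5.
Total value = 73.5.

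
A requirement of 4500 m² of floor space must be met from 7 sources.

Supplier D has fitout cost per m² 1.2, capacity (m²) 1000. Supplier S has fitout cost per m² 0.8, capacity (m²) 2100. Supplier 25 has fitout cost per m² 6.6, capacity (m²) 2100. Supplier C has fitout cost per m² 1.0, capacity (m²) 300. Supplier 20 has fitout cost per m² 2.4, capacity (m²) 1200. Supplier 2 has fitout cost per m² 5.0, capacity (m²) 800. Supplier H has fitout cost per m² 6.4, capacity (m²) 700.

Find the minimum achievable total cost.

Use sources in increasing cost order.
Take 2100 from Supplier S at 0.8 ; need 2400 more.
Take 300 from Supplier C at 1.0 ; need 2100 more.
Take 1000 from Supplier D at 1.2 ; need 1100 more.
Take 1100 from Supplier 20 at 2.4 to finish.
Supplier 2, Supplier H, Supplier 25: unused.
Cost = 2100×0.8 + 300×1.0 + 1000×1.2 + 1100×2.4 = 5820.

5820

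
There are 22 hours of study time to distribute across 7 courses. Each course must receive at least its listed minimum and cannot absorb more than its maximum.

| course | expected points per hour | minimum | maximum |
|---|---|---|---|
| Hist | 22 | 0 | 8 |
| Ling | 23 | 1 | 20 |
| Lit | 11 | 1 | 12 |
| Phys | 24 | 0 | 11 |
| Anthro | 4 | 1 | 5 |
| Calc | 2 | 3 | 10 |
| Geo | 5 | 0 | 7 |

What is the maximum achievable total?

Meeting every minimum uses 0+1+1+0+1+3+0 = 6 hours, leaving 16.
Highest expected points per hour first: Phys 24 > Ling 23 > Hist 22 > Lit 11 > Geo 5 > Anthro 4 > Calc 2.
Phys takes 11 more to reach its cap of 11 → 5 left.
Ling: +5 (room for 19) → 6. Pool exhausted.
Total = 23×6 + 11×1 + 24×11 + 4×1 + 2×3 = 423.

423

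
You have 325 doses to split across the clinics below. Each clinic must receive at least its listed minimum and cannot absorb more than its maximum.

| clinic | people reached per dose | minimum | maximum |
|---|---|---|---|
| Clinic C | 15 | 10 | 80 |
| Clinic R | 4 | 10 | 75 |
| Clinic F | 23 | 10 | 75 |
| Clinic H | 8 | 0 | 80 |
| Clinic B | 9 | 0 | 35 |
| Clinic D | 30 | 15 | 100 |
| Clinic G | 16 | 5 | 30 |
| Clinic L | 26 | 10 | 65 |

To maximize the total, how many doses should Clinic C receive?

Meeting every minimum uses 10+10+10+0+0+15+5+10 = 60 doses, leaving 265.
Rank by people reached per dose: Clinic D 30 > Clinic L 26 > Clinic F 23 > Clinic G 16 > Clinic C 15 > Clinic B 9 > Clinic H 8 > Clinic R 4.
Clinic D: +85 to 100 (cap) ; 180 left.
Clinic L takes 55 more to reach its cap of 65 ; 125 left.
Give Clinic F 65 more to hit its cap of 75 ; 60 left.
Clinic G: +25 to 30 (cap) ; 35 left.
Clinic C: +35 (room for 70) → 45. Pool exhausted.

45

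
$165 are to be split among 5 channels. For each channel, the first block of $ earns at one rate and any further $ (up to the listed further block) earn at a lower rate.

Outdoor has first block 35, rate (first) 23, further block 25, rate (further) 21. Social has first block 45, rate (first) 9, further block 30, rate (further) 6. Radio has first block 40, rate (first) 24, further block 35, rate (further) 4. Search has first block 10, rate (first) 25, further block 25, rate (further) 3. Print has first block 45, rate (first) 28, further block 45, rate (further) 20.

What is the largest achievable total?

Treat each block as its own option and order by rate: Print/T1 28 > Search/T1 25 > Radio/T1 24 > Outdoor/T1 23 > Outdoor/T2 21 > Print/T2 20 > Social/T1 9 > Social/T2 6 > Radio/T2 4 > Search/T2 3.
Print/T1 (28): +45 — 120 left.
Search/T1 (25): +10 — 110 left.
Radio/T1 (24): +40 — 70 left.
Outdoor/T1 (23): +35 — 35 left.
Fill Outdoor T2 block (25 at 21) — 10 left.
10 remain; put them into Print T2 at 20.
Total = 28×45 + 25×10 + 24×40 + 23×35 + 21×25 + 20×10 = 4000.

4000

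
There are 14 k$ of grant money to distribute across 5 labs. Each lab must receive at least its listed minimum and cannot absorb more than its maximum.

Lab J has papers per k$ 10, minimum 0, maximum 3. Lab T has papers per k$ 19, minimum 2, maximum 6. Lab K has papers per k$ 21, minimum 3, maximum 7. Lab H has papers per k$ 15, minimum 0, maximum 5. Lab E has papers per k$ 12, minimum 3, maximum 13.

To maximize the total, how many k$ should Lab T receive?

Meeting every minimum uses 0+2+3+0+3 = 8 k$, leaving 6.
Highest papers per k$ first: Lab K 21 > Lab T 19 > Lab H 15 > Lab E 12 > Lab J 10.
Give Lab K 4 more to hit its cap of 7 ; 2 left.
Only 2 left; Lab T takes them to reach 4.

4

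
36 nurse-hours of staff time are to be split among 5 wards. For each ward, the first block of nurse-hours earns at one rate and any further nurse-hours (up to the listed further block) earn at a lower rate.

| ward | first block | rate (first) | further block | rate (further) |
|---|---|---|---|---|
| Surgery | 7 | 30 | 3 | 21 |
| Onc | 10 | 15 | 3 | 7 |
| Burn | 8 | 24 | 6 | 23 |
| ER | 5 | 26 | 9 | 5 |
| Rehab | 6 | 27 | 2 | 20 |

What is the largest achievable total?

915

Treat each block as its own option and order by rate: Surgery/tier1 30 > Rehab/tier1 27 > ER/tier1 26 > Burn/tier1 24 > Burn/tier2 23 > Surgery/tier2 21 > Rehab/tier2 20 > Onc/tier1 15 > Onc/tier2 7 > ER/tier2 5.
Fill Surgery tier1 block (7 at 30) ; 29 left.
Rehab/tier1 (27): +6 ; 23 left.
Fill ER tier1 block (5 at 26) ; 18 left.
Burn tier1 at 24: fill all 8 ; 10 left.
Burn/tier2 (23): +6 ; 4 left.
Surgery tier2 at 21: fill all 3 ; 1 left.
Rehab/tier2: +1 of 2 at 20; pool empty.
Total = 30×7 + 27×6 + 26×5 + 24×8 + 23×6 + 21×3 + 20×1 = 915.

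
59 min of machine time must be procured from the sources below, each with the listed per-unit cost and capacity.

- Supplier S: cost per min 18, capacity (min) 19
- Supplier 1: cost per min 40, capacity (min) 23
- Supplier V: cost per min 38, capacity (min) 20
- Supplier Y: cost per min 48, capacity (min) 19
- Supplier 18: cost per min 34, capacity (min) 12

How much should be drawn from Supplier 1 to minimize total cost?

8

Use sources in increasing cost order.
Supplier S (18): use full 19 — 40 min to go.
Supplier 18 (34): use full 12 — 28 min to go.
Take 20 from Supplier V at 38 — need 8 more.
Take 8 from Supplier 1 at 40 to finish.
Supplier Y: unused.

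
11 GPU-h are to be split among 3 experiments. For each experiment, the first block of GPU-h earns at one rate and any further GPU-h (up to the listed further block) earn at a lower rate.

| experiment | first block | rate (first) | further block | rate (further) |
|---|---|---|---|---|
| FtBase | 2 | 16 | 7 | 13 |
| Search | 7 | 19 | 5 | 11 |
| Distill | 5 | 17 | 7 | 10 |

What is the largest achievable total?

201

Order all 6 blocks by rate: Search/tier1 19 > Distill/tier1 17 > FtBase/tier1 16 > FtBase/tier2 13 > Search/tier2 11 > Distill/tier2 10.
Fill Search tier1 block (7 at 19) — 4 left.
Distill tier1 at 17: only 4 left, fill 4.
Total = 19×7 + 17×4 = 201.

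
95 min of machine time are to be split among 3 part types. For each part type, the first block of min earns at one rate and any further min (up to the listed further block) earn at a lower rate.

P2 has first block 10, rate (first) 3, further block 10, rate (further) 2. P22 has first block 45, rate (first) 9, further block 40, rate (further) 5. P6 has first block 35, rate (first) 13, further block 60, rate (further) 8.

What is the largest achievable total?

Rank every tier by rate: P6/tier1 13 > P22/tier1 9 > P6/tier2 8 > P22/tier2 5 > P2/tier1 3 > P2/tier2 2.
P6 tier1 at 13: fill all 35 → 60 left.
Fill P22 tier1 block (45 at 9) → 15 left.
P6/tier2: +15 of 60 at 8; pool empty.
Total = 13×35 + 9×45 + 8×15 = 980.

980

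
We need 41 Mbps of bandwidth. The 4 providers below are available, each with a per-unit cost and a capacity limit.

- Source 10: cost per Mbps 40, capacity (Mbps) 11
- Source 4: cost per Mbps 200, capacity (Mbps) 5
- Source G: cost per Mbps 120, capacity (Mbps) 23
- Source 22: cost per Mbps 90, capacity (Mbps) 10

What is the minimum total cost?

Use providers in increasing cost order.
Take 11 from Source 10 at 40 → need 30 more.
Source 22 at 90: take all 10 Mbps → 20 still needed.
Take 20 from Source G at 120 to finish.
Source 4: unused.
Cost = 11×40 + 10×90 + 20×120 = 3740.

3740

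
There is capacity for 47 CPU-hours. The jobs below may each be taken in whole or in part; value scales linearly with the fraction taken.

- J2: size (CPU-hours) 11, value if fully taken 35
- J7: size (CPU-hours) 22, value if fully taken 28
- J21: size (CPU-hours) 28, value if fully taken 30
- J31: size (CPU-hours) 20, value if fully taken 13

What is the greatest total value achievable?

Best value per unit of size first: J2 35/11≈3.18, J7 28/22≈1.27, J21 30/28≈1.07, J31 13/20≈0.65.
Take all of J2 (11 CPU-hours, value 35) ; 36 CPU-hours left.
Take all of J7 (22 CPU-hours, value 28) ; 14 CPU-hours left.
14 CPU-hours left: a 14/28 share of J21 gives 30×14/28 = 15.
Total value = 78.

78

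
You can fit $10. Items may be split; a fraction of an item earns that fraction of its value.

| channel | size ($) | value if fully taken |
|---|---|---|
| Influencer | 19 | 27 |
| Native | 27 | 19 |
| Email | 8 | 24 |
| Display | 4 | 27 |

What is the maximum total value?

Best value per unit of size first: Display 27/4≈6.75, Email 24/8≈3, Influencer 27/19≈1.42, Native 19/27≈0.704.
Take all of Display (4 $, value 27) ; 6 $ left.
Fill the last 6 $ with part of Email: 6/8 of it earns 18.
Total value = 45.

45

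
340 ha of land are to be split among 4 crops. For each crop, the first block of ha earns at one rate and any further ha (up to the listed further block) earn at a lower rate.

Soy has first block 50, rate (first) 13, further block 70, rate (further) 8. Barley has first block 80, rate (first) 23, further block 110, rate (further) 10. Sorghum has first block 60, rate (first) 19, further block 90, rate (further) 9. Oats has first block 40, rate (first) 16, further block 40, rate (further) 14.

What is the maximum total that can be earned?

5530

Treat each block as its own option and order by rate: Barley/first 23 > Sorghum/first 19 > Oats/first 16 > Oats/second 14 > Soy/first 13 > Barley/second 10 > Sorghum/second 9 > Soy/second 8.
Barley/first (23): +80 ; 260 left.
Sorghum first at 19: fill all 60 ; 200 left.
Fill Oats first block (40 at 16) ; 160 left.
Fill Oats second block (40 at 14) ; 120 left.
Fill Soy first block (50 at 13) ; 70 left.
Barley second at 10: only 70 left, fill 70.
Total = 23×80 + 19×60 + 16×40 + 14×40 + 13×50 + 10×70 = 5530.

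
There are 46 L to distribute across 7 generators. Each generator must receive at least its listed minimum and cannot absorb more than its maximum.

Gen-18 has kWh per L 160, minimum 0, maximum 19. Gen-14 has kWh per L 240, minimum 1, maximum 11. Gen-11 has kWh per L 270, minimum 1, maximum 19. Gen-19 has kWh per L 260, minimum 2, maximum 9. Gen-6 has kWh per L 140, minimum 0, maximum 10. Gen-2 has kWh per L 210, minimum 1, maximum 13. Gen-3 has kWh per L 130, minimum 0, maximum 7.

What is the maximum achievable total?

11580

Meeting every minimum uses 0+1+1+2+0+1+0 = 5 L, leaving 41.
Order the generators by kWh per L: Gen-11 270 > Gen-19 260 > Gen-14 240 > Gen-2 210 > Gen-18 160 > Gen-6 140 > Gen-3 130.
Gen-11 takes 18 more to reach its cap of 19 — 23 left.
Gen-19 takes 7 more to reach its cap of 9 — 16 left.
Give Gen-14 10 more to hit its cap of 11 — 6 left.
Gen-2: +6 (room for 12) → 7. Pool exhausted.
Total = 240×11 + 270×19 + 260×9 + 210×7 = 11580.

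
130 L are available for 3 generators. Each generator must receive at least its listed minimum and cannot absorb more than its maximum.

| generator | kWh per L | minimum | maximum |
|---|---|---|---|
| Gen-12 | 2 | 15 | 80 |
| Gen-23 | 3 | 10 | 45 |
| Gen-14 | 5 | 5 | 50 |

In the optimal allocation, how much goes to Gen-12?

Meeting every minimum uses 15+10+5 = 30 L, leaving 100.
Order the generators by kWh per L: Gen-14 5 > Gen-23 3 > Gen-12 2.
Gen-14: +45 to 50 (cap) — 55 left.
Give Gen-23 35 more to hit its cap of 45 — 20 left.
Gen-12: +20 (room for 65) → 35. Pool exhausted.

35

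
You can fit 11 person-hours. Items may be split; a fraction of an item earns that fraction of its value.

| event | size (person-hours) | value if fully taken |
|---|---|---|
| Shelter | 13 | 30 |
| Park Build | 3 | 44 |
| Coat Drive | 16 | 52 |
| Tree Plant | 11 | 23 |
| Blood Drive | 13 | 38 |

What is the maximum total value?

70

Sort by value density: Park Build 44/3≈14.7, Coat Drive 52/16≈3.25, Blood Drive 38/13≈2.92, Shelter 30/13≈2.31, Tree Plant 23/11≈2.09.
All 3 person-hours of Park Build fit (value 44) → 8 remain.
8 person-hours left: a 8/16 share of Coat Drive gives 52×8/16 = 26.
Total value = 70.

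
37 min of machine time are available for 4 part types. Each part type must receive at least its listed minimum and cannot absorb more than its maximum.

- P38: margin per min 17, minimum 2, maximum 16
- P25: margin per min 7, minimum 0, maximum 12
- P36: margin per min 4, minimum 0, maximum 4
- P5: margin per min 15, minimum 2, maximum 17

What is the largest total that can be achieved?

Meeting every minimum uses 2+0+0+2 = 4 min, leaving 33.
Highest margin per min first: P38 17 > P5 15 > P25 7 > P36 4.
P38 takes 14 more to reach its cap of 16 ; 19 left.
P5 takes 15 more to reach its cap of 17 ; 4 left.
P25: +4 (room for 12) → 4. Pool exhausted.
Total = 17×16 + 7×4 + 15×17 = 555.

555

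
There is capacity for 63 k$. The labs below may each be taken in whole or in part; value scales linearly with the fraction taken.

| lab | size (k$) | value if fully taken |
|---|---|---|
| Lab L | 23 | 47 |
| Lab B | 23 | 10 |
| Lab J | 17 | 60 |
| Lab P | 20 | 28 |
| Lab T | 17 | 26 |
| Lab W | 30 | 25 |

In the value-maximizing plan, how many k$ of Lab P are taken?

6

Rank by value-to-size ratio: Lab J 60/17≈3.53, Lab L 47/23≈2.04, Lab T 26/17≈1.53, Lab P 28/20≈1.4, Lab W 25/30≈0.833, Lab B 10/23≈0.435.
Lab J: take in full, 17 k$ for value 60 ; 46 left.
Lab L: take in full, 23 k$ for value 47 ; 23 left.
Lab T: take in full, 17 k$ for value 26 ; 6 left.
Only 6 k$ remain; take 6/20 of Lab P for value 28×6/20 = 8.4.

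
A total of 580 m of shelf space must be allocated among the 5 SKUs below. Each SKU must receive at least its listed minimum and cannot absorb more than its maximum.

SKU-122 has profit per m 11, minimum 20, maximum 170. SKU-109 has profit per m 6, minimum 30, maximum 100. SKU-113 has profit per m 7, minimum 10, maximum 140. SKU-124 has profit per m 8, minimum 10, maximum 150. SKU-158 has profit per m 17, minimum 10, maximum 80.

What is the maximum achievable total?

Meeting every minimum uses 20+30+10+10+10 = 80 m, leaving 500.
Highest profit per m first: SKU-158 17 > SKU-122 11 > SKU-124 8 > SKU-113 7 > SKU-109 6.
Give SKU-158 70 more to hit its cap of 80 → 430 left.
SKU-122 takes 150 more to reach its cap of 170 → 280 left.
SKU-124: +140 to 150 (cap) → 140 left.
Give SKU-113 130 more to hit its cap of 140 → 10 left.
Only 10 left; SKU-109 takes them to reach 40.
Total = 11×170 + 6×40 + 7×140 + 8×150 + 17×80 = 5650.

5650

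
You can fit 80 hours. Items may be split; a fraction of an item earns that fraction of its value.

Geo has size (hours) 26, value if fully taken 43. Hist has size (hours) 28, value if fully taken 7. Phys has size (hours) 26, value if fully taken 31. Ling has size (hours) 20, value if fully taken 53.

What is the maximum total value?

Rank by value-to-size ratio: Ling 53/20≈2.65, Geo 43/26≈1.65, Phys 31/26≈1.19, Hist 7/28≈0.25.
All 20 hours of Ling fit (value 53) → 60 remain.
Geo: take in full, 26 hours for value 43 → 34 left.
Phys: take in full, 26 hours for value 31 → 8 left.
Only 8 hours remain; take 8/28 of Hist for value 7×8/28 = 2.
Total value = 129.

129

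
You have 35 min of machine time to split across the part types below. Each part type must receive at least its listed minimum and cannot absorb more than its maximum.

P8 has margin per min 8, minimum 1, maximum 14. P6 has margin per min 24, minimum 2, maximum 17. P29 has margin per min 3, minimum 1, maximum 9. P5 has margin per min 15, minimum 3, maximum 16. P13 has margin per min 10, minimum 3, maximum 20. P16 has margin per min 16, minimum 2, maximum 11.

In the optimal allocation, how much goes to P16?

10

Meeting every minimum uses 1+2+1+3+3+2 = 12 min, leaving 23.
Highest margin per min first: P6 24 > P16 16 > P5 15 > P13 10 > P8 8 > P29 3.
P6: +15 to 17 (cap) — 8 left.
Only 8 left; P16 takes them to reach 10.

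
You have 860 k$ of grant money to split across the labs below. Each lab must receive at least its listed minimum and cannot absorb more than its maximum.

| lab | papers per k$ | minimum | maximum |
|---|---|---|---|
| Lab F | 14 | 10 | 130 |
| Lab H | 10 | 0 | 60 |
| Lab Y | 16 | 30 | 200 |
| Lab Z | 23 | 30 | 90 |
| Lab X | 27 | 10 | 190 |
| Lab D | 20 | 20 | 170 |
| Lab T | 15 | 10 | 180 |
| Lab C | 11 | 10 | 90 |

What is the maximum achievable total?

16890

Meeting every minimum uses 10+0+30+30+10+20+10+10 = 120 k$, leaving 740.
Highest papers per k$ first: Lab X 27 > Lab Z 23 > Lab D 20 > Lab Y 16 > Lab T 15 > Lab F 14 > Lab C 11 > Lab H 10.
Lab X takes 180 more to reach its cap of 190 ; 560 left.
Lab Z takes 60 more to reach its cap of 90 ; 500 left.
Lab D takes 150 more to reach its cap of 170 ; 350 left.
Lab Y: +170 to 200 (cap) ; 180 left.
Lab T takes 170 more to reach its cap of 180 ; 10 left.
Lab F has room for 120 more but only 10 remain, so it gets 20.
Total = 14×20 + 16×200 + 23×90 + 27×190 + 20×170 + 15×180 + 11×10 = 16890.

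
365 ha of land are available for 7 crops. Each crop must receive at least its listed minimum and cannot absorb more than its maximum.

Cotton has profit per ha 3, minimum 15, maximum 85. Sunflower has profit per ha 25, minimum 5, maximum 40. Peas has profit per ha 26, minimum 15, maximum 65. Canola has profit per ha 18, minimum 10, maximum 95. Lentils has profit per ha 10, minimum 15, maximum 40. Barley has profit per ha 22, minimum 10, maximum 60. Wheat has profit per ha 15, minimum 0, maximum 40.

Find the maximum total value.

6795

Meeting every minimum uses 15+5+15+10+15+10+0 = 70 ha, leaving 295.
Highest profit per ha first: Peas 26 > Sunflower 25 > Barley 22 > Canola 18 > Wheat 15 > Lentils 10 > Cotton 3.
Peas takes 50 more to reach its cap of 65 ; 245 left.
Sunflower: +35 to 40 (cap) ; 210 left.
Barley takes 50 more to reach its cap of 60 ; 160 left.
Give Canola 85 more to hit its cap of 95 ; 75 left.
Give Wheat 40 more to hit its cap of 40 ; 35 left.
Give Lentils 25 more to hit its cap of 40 ; 10 left.
Only 10 left; Cotton takes them to reach 25.
Total = 3×25 + 25×40 + 26×65 + 18×95 + 10×40 + 22×60 + 15×40 = 6795.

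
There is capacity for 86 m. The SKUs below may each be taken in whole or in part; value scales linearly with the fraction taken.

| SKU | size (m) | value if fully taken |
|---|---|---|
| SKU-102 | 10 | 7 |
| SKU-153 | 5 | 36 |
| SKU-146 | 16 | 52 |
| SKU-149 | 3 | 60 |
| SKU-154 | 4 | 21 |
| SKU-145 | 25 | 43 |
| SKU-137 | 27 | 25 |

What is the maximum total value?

Sort by value density: SKU-149 60/3≈20, SKU-153 36/5≈7.2, SKU-154 21/4≈5.25, SKU-146 52/16≈3.25, SKU-145 43/25≈1.72, SKU-137 25/27≈0.926, SKU-102 7/10≈0.7.
SKU-149: take in full, 3 m for value 60 → 83 left.
All 5 m of SKU-153 fit (value 36) → 78 remain.
All 4 m of SKU-154 fit (value 21) → 74 remain.
Take all of SKU-146 (16 m, value 52) → 58 m left.
All 25 m of SKU-145 fit (value 43) → 33 remain.
Take all of SKU-137 (27 m, value 25) → 6 m left.
Fill the last 6 m with part of SKU-102: 6/10 of it earns 4.2.
Total value = 241.2.

241.2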